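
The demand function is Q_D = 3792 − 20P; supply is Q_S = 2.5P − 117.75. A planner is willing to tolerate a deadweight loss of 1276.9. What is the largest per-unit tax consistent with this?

33.9

In inverse form: demand P = 189.6 − 0.05Q, supply P = 47.1 + 0.4Q.
Competitive equilibrium: 189.6 − 0.05Q = 47.1 + 0.4Q → Q* = 316.6667, P* = 173.7667.
A tax t gives ΔQ = t/0.45 and wedge t, so DWL = t²/0.9.
t²/0.9 = 1276.9 → t² = 1149.21 → t = 33.9.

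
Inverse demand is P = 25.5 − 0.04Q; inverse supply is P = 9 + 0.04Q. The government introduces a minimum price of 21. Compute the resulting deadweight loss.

351.56

Competitive equilibrium: 25.5 − 0.04Q = 9 + 0.04Q → Q* = 206.25, P* = 17.25.
At the floor P = 21, quantity demanded = (25.5 − 21)/0.04 = 112.5.
Sellers' marginal cost at Q' = 112.5: 9 + 0.04·112.5 = 13.5.
ΔQ = 206.25 − 112.5 = 93.75; wedge = 21 − 13.5 = 7.5.
Deadweight loss = ½ × 93.75 × 7.5 = 351.56.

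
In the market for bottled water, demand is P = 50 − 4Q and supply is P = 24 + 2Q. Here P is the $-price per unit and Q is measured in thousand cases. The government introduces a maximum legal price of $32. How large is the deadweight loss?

$0.33 thousand

Competitive equilibrium: 50 − 4Q = 24 + 2Q → Q* = 4.3333, P* = 32.6667.
At the ceiling P = 32, quantity supplied = (32 − 24)/2 = 4.
Willingness to pay at Q' = 4: 50 − 4·4 = 34.
ΔQ = 4.3333 − 4 = 0.3333; wedge = 34 − 32 = 2.
The triangle = ½ × 0.3333 × 2 = $0.33 thousand.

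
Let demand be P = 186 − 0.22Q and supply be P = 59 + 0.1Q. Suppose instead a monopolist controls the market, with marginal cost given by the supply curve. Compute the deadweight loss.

Competitive equilibrium: 186 − 0.22Q = 59 + 0.1Q → Q* = 396.875, P* = 98.6875.
Marginal revenue: MR = 186 − 0.44Q. Set MR = MC: 186 − 0.44Q = 59 + 0.1Q → Q_m = 235.1852.
Price P_m = 186 − 0.22·235.1852 = 134.2593; MC(Q_m) = 59 + 0.1·235.1852 = 82.5185.
Competitive Q* = 396.875, so ΔQ = 161.6898; wedge = 134.2593 − 82.5185 = 51.7408.
DWL = ½ × 161.6898 × 51.7408 = 4182.98.

4182.98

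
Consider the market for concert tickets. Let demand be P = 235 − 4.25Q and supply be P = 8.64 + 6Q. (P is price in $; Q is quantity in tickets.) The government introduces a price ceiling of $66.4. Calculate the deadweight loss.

$795.31

Competitive equilibrium: 235 − 4.25Q = 8.64 + 6Q → Q* = 22.0839, P* = 141.1434.
At the ceiling P = 66.4, quantity supplied = (66.4 − 8.64)/6 = 9.6267.
Willingness to pay at Q' = 9.6267: 235 − 4.25·9.6267 = 194.0865.
ΔQ = 22.0839 − 9.6267 = 12.4572; wedge = 194.0865 − 66.4 = 127.6865.
DWL = ½ × 12.4572 × 127.6865 = $795.31.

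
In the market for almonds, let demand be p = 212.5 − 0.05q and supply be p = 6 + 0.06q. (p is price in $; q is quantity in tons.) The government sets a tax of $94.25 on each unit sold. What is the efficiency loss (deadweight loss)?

$40377.56

Competitive equilibrium: 212.5 − 0.05q = 6 + 0.06q → q* = 1877.2727, p* = 118.6364.
With the tax, the buyer price exceeds the seller price by 94.25: (212.5 − 0.05q) − (6 + 0.06q) = 94.25 → q' = 1020.4545.
Δq = 1877.2727 − 1020.4545 = 856.8182; the wedge equals the tax, 94.25.
Deadweight loss = ½ × 856.8182 × 94.25 = $40377.56.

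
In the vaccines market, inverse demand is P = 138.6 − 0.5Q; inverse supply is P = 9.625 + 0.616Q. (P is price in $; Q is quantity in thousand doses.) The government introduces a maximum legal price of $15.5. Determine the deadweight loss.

Competitive equilibrium: 138.6 − 0.5Q = 9.625 + 0.616Q → Q* = 115.569, P* = 80.8155.
At the ceiling P = 15.5, quantity supplied = (15.5 − 9.625)/0.616 = 9.53734.
Willingness to pay at Q' = 9.53734: 138.6 − 0.5·9.53734 = 133.83133.
ΔQ = 115.569 − 9.53734 = 106.03166; wedge = 133.83133 − 15.5 = 118.33133.
Welfare loss = ½ × 106.03166 × 118.33133 = $6273.43 thousand.

$6273.43 thousand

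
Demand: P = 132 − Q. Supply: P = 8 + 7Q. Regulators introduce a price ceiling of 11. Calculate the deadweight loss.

908.59

Competitive equilibrium: 132 − Q = 8 + 7Q → Q* = 15.5, P* = 116.5.
At the ceiling P = 11, quantity supplied = (11 − 8)/7 = 0.4286.
Willingness to pay at Q' = 0.4286: 132 − 1·0.4286 = 131.5714.
ΔQ = 15.5 − 0.4286 = 15.0714; wedge = 131.5714 − 11 = 120.5714.
Deadweight loss = ½ × 15.0714 × 120.5714 = 908.59.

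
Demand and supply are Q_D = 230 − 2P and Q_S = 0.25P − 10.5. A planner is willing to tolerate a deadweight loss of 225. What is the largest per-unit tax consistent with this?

45

In inverse form: demand P = 115 − 0.5Q, supply P = 42 + 4Q.
Competitive equilibrium: 115 − 0.5Q = 42 + 4Q → Q* = 16.2222, P* = 106.8889.
A tax t gives ΔQ = t/4.5 and wedge t, so DWL = t²/9.
t²/9 = 225 → t² = 2025 → t = 45.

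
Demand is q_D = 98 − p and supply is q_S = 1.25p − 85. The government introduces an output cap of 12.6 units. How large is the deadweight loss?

14.884

In inverse form: demand p = 98 − q, supply p = 68 + 0.8q.
Competitive equilibrium: 98 − q = 68 + 0.8q → q* = 16.6667, p* = 81.3333.
At q = 12.6: demand price = 98 − 1·12.6 = 85.4; supply price = 68 + 0.8·12.6 = 78.08.
Δq = 16.6667 − 12.6 = 4.0667; wedge = 85.4 − 78.08 = 7.32.
The triangle = ½ × 4.0667 × 7.32 = 14.884.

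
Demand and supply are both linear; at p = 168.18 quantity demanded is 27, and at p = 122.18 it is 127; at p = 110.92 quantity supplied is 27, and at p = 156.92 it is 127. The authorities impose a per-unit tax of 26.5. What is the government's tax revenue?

1601.52

Demand slope = (122.18 − 168.18)/(127 − 27) = −0.46, so p = 180.6 − 0.46q.
Supply slope = (156.92 − 110.92)/(127 − 27) = 0.46, so p = 98.5 + 0.46q.
Competitive equilibrium: 180.6 − 0.46q = 98.5 + 0.46q → q* = 89.2391, p* = 139.55.
With the tax, the buyer price exceeds the seller price by 26.5: (180.6 − 0.46q) − (98.5 + 0.46q) = 26.5 → q' = 60.4348.
Tax revenue = 26.5 × 60.4348 = 1601.52.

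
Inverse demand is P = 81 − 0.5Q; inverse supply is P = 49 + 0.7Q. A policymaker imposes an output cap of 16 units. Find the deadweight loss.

68.27

Competitive equilibrium: 81 − 0.5Q = 49 + 0.7Q → Q* = 26.6667, P* = 67.6667.
At Q = 16: demand price = 81 − 0.5·16 = 73; supply price = 49 + 0.7·16 = 60.2.
ΔQ = 26.6667 − 16 = 10.6667; wedge = 73 − 60.2 = 12.8.
The triangle = ½ × 10.6667 × 12.8 = 68.27.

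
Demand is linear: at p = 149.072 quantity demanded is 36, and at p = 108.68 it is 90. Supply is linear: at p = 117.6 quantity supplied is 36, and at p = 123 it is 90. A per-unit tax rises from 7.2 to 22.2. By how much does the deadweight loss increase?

Demand slope = (108.68 − 149.072)/(90 − 36) = −0.748, so p = 176 − 0.748q.
Supply slope = (123 − 117.6)/(90 − 36) = 0.1, so p = 114 + 0.1q.
Competitive equilibrium: 176 − 0.748q = 114 + 0.1q → q* = 73.1132, p* = 121.3113.
For a per-unit tax t: Δq = t/0.848, so DWL = ½·t·(t/0.848) = t²/1.696.
At t = 7.2: DWL = 30.566. At t = 22.2: DWL = 290.59.
Increase = 290.59 − 30.566 = 260.02.

260.02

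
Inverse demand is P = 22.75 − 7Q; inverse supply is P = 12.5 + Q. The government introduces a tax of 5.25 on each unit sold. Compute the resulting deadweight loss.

Competitive equilibrium: 22.75 − 7Q = 12.5 + Q → Q* = 1.2813, P* = 13.7813.
With the tax, the buyer price exceeds the seller price by 5.25: (22.75 − 7Q) − (12.5 + Q) = 5.25 → Q' = 0.625.
ΔQ = 1.2813 − 0.625 = 0.6563; the wedge equals the tax, 5.25.
The triangle = ½ × 0.6563 × 5.25 = 1.72.

1.72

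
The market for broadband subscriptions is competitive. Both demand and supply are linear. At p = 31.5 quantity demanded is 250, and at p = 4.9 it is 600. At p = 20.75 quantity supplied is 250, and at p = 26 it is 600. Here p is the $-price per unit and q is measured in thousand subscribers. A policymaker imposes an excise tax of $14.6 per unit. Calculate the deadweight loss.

$1171.21 thousand

Demand slope = (4.9 − 31.5)/(600 − 250) = −0.076, so p = 50.5 − 0.076q.
Supply slope = (26 − 20.75)/(600 − 250) = 0.015, so p = 17 + 0.015q.
Competitive equilibrium: 50.5 − 0.076q = 17 + 0.015q → q* = 368.1319, p* = 22.522.
With the tax, the buyer price exceeds the seller price by 14.6: (50.5 − 0.076q) − (17 + 0.015q) = 14.6 → q' = 207.6923.
Δq = 368.1319 − 207.6923 = 160.4396; the wedge equals the tax, 14.6.
The triangle = ½ × 160.4396 × 14.6 = $1171.21 thousand.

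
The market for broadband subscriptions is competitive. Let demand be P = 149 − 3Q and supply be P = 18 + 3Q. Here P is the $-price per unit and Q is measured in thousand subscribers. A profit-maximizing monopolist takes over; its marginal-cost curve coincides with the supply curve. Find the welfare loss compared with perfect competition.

$158.90 thousand

Competitive equilibrium: 149 − 3Q = 18 + 3Q → Q* = 21.8333, P* = 83.5.
Marginal revenue: MR = 149 − 6Q. Set MR = MC: 149 − 6Q = 18 + 3Q → Q_m = 14.5556.
Price P_m = 149 − 3·14.5556 = 105.3332; MC(Q_m) = 18 + 3·14.5556 = 61.6668.
Competitive Q* = 21.8333, so ΔQ = 7.2777; wedge = 105.3332 − 61.6668 = 43.6664.
Welfare loss = ½ × 7.2777 × 43.6664 = $158.90 thousand.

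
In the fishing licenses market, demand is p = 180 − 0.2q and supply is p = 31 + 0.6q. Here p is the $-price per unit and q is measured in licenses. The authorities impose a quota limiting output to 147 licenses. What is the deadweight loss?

$616.225

Competitive equilibrium: 180 − 0.2q = 31 + 0.6q → q* = 186.25, p* = 142.75.
At q = 147: demand price = 180 − 0.2·147 = 150.6; supply price = 31 + 0.6·147 = 119.2.
Δq = 186.25 − 147 = 39.25; wedge = 150.6 − 119.2 = 31.4.
DWL = ½ × 39.25 × 31.4 = $616.225.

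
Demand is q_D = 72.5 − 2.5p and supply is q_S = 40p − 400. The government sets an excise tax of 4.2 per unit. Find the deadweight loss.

In inverse form: demand p = 29 − 0.4q, supply p = 10 + 0.025q.
Competitive equilibrium: 29 − 0.4q = 10 + 0.025q → q* = 44.7059, p* = 11.1176.
With the tax, the buyer price exceeds the seller price by 4.2: (29 − 0.4q) − (10 + 0.025q) = 4.2 → q' = 34.8235.
Δq = 44.7059 − 34.8235 = 9.8824; the wedge equals the tax, 4.2.
Deadweight loss = ½ × 9.8824 × 4.2 = 20.75.

20.75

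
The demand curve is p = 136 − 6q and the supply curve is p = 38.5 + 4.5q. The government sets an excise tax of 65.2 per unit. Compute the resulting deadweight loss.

202.43

Competitive equilibrium: 136 − 6q = 38.5 + 4.5q → q* = 9.2857, p* = 80.2857.
With the tax, the buyer price exceeds the seller price by 65.2: (136 − 6q) − (38.5 + 4.5q) = 65.2 → q' = 3.0762.
Δq = 9.2857 − 3.0762 = 6.2095; the wedge equals the tax, 65.2.
DWL = ½ × 6.2095 × 65.2 = 202.43.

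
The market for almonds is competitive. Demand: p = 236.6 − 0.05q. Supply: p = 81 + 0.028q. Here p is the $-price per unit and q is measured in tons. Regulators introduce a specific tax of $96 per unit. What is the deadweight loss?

$59076.92

Competitive equilibrium: 236.6 − 0.05q = 81 + 0.028q → q* = 1994.8718, p* = 136.8564.
With the tax, the buyer price exceeds the seller price by 96: (236.6 − 0.05q) − (81 + 0.028q) = 96 → q' = 764.1026.
Δq = 1994.8718 − 764.1026 = 1230.7692; the wedge equals the tax, 96.
The triangle = ½ × 1230.7692 × 96 = $59076.92.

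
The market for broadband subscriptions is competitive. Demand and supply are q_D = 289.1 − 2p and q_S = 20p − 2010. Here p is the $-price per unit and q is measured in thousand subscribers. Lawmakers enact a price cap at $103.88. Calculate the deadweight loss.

In inverse form: demand p = 144.55 − 0.5q, supply p = 100.5 + 0.05q.
Competitive equilibrium: 144.55 − 0.5q = 100.5 + 0.05q → q* = 80.0909, p* = 104.5045.
At the ceiling p = 103.88, quantity supplied = (103.88 − 100.5)/0.05 = 67.6.
Willingness to pay at q' = 67.6: 144.55 − 0.5·67.6 = 110.75.
Δq = 80.0909 − 67.6 = 12.4909; wedge = 110.75 − 103.88 = 6.87.
Welfare loss = ½ × 12.4909 × 6.87 = $42.91 thousand.

$42.91 thousand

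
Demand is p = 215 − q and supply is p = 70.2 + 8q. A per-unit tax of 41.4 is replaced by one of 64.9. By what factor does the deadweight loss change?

2.457

Competitive equilibrium: 215 − q = 70.2 + 8q → q* = 16.0889, p* = 198.9111.
For a per-unit tax t: Δq = t/9, so DWL = ½·t·(t/9) = t²/18.
At t = 41.4: DWL = 95.22. At t = 64.9: DWL = 234.001.
Ratio = (64.9/41.4)² = 2.457.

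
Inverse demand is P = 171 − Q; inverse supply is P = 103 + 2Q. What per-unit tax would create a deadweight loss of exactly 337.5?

45

Competitive equilibrium: 171 − Q = 103 + 2Q → Q* = 22.6667, P* = 148.3333.
A tax t gives ΔQ = t/3 and wedge t, so DWL = t²/6.
t²/6 = 337.5 → t² = 2025 → t = 45.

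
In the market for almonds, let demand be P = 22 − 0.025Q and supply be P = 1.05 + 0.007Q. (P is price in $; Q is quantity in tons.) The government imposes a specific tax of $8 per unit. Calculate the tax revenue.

$3237.50

Competitive equilibrium: 22 − 0.025Q = 1.05 + 0.007Q → Q* = 654.6875, P* = 5.6328.
With the tax, the buyer price exceeds the seller price by 8: (22 − 0.025Q) − (1.05 + 0.007Q) = 8 → Q' = 404.6875.
Tax revenue = 8 × 404.6875 = $3237.50.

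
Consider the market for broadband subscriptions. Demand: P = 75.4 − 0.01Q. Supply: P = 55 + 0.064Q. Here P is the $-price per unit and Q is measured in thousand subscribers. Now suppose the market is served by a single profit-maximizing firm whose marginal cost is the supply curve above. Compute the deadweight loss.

$39.85 thousand

Competitive equilibrium: 75.4 − 0.01Q = 55 + 0.064Q → Q* = 275.6757, P* = 72.6432.
Marginal revenue: MR = 75.4 − 0.02Q. Set MR = MC: 75.4 − 0.02Q = 55 + 0.064Q → Q_m = 242.8571.
Price P_m = 75.4 − 0.01·242.8571 = 72.9714; MC(Q_m) = 55 + 0.064·242.8571 = 70.5429.
Competitive Q* = 275.6757, so ΔQ = 32.8186; wedge = 72.9714 − 70.5429 = 2.4285.
Welfare loss = ½ × 32.8186 × 2.4285 = $39.85 thousand.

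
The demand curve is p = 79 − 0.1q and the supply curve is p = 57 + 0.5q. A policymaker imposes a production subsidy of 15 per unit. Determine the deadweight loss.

187.50

Competitive equilibrium: 79 − 0.1q = 57 + 0.5q → q* = 36.6667, p* = 75.3333.
The subsidy lowers effective supply by 15: p = 42 + 0.5q.
New quantity: 79 − 0.1q = 42 + 0.5q → q' = 61.6667.
Overproduction Δq = 61.6667 − 36.6667 = 25; wedge = subsidy = 15.
Deadweight loss = ½ × 25 × 15 = 187.50.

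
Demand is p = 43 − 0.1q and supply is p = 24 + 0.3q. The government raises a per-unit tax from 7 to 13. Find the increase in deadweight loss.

150

Competitive equilibrium: 43 − 0.1q = 24 + 0.3q → q* = 47.5, p* = 38.25.
For a per-unit tax t: Δq = t/0.4, so DWL = ½·t·(t/0.4) = t²/0.8.
At t = 7: DWL = 61.25. At t = 13: DWL = 211.25.
Increase = 211.25 − 61.25 = 150.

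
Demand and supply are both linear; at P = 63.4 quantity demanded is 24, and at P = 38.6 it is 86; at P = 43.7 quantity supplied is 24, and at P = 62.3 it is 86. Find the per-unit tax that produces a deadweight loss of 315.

21

Demand slope = (38.6 − 63.4)/(86 − 24) = −0.4, so P = 73 − 0.4Q.
Supply slope = (62.3 − 43.7)/(86 − 24) = 0.3, so P = 36.5 + 0.3Q.
Competitive equilibrium: 73 − 0.4Q = 36.5 + 0.3Q → Q* = 52.1429, P* = 52.1429.
A tax t gives ΔQ = t/0.7 and wedge t, so DWL = t²/1.4.
t²/1.4 = 315 → t² = 441 → t = 21.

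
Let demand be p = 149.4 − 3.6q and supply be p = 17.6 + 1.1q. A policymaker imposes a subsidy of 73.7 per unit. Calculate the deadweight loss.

Competitive equilibrium: 149.4 − 3.6q = 17.6 + 1.1q → q* = 28.0426, p* = 48.4468.
The subsidy lowers effective supply by 73.7: p = 1.1q − 56.1.
New quantity: 149.4 − 3.6q = 1.1q − 56.1 → q' = 43.7234.
Overproduction Δq = 43.7234 − 28.0426 = 15.6808; wedge = subsidy = 73.7.
DWL = ½ × 15.6808 × 73.7 = 577.84.

577.84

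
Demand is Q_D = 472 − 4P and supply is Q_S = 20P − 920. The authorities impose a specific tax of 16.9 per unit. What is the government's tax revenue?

3103.97

In inverse form: demand P = 118 − 0.25Q, supply P = 46 + 0.05Q.
Competitive equilibrium: 118 − 0.25Q = 46 + 0.05Q → Q* = 240, P* = 58.
With the tax, the buyer price exceeds the seller price by 16.9: (118 − 0.25Q) − (46 + 0.05Q) = 16.9 → Q' = 183.6667.
Tax revenue = 16.9 × 183.6667 = 3103.97.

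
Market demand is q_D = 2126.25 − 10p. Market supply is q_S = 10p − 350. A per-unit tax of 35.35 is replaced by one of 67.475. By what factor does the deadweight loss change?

3.643

In inverse form: demand p = 212.625 − 0.1q, supply p = 35 + 0.1q.
Competitive equilibrium: 212.625 − 0.1q = 35 + 0.1q → q* = 888.125, p* = 123.8125.
For a per-unit tax t: Δq = t/0.2, so DWL = ½·t·(t/0.2) = t²/0.4.
At t = 35.35: DWL = 3124.056. At t = 67.475: DWL = 11382.189.
Ratio = (67.475/35.35)² = 3.643.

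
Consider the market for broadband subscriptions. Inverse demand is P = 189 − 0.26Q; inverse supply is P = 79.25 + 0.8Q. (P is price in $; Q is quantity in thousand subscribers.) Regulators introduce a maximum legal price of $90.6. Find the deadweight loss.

Competitive equilibrium: 189 − 0.26Q = 79.25 + 0.8Q → Q* = 103.5377, P* = 162.0802.
At the ceiling P = 90.6, quantity supplied = (90.6 − 79.25)/0.8 = 14.1875.
Willingness to pay at Q' = 14.1875: 189 − 0.26·14.1875 = 185.3113.
ΔQ = 103.5377 − 14.1875 = 89.3502; wedge = 185.3113 − 90.6 = 94.7113.
Welfare loss = ½ × 89.3502 × 94.7113 = $4231.24 thousand.

$4231.24 thousand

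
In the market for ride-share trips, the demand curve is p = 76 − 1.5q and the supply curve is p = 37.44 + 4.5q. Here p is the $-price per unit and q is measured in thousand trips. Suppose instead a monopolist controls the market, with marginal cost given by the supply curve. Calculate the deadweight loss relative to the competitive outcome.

Competitive equilibrium: 76 − 1.5q = 37.44 + 4.5q → q* = 6.4267, p* = 66.36.
Marginal revenue: MR = 76 − 3q. Set MR = MC: 76 − 3q = 37.44 + 4.5q → q_m = 5.1413.
Price p_m = 76 − 1.5·5.1413 = 68.2881; MC(q_m) = 37.44 + 4.5·5.1413 = 60.5759.
Competitive q* = 6.4267, so Δq = 1.2854; wedge = 68.2881 − 60.5759 = 7.7122.
DWL = ½ × 1.2854 × 7.7122 = $4.96 thousand.

$4.96 thousand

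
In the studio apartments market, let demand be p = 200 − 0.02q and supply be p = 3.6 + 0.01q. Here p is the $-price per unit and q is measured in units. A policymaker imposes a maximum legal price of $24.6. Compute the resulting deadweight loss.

Competitive equilibrium: 200 − 0.02q = 3.6 + 0.01q → q* = 6546.6667, p* = 69.0667.
At the ceiling p = 24.6, quantity supplied = (24.6 − 3.6)/0.01 = 2100.
Willingness to pay at q' = 2100: 200 − 0.02·2100 = 158.
Δq = 6546.6667 − 2100 = 4446.6667; wedge = 158 − 24.6 = 133.4.
DWL = ½ × 4446.6667 × 133.4 = $296592.67.

$296592.67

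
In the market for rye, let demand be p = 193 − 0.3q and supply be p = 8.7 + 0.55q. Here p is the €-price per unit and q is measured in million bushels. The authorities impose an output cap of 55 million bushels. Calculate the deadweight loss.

Competitive equilibrium: 193 − 0.3q = 8.7 + 0.55q → q* = 216.8235, p* = 127.9529.
At q = 55: demand price = 193 − 0.3·55 = 176.5; supply price = 8.7 + 0.55·55 = 38.95.
Δq = 216.8235 − 55 = 161.8235; wedge = 176.5 − 38.95 = 137.55.
Deadweight loss = ½ × 161.8235 × 137.55 = €11129.41 million.

€11129.41 million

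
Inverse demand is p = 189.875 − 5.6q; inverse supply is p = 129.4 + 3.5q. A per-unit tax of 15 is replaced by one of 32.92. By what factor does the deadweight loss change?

Competitive equilibrium: 189.875 − 5.6q = 129.4 + 3.5q → q* = 6.6456, p* = 152.6596.
For a per-unit tax t: Δq = t/9.1, so DWL = ½·t·(t/9.1) = t²/18.2.
At t = 15: DWL = 12.363. At t = 32.92: DWL = 59.545.
Ratio = (32.92/15)² = 4.817.

4.817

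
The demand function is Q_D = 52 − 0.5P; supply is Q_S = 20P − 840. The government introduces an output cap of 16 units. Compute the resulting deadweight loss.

In inverse form: demand P = 104 − 2Q, supply P = 42 + 0.05Q.
Competitive equilibrium: 104 − 2Q = 42 + 0.05Q → Q* = 30.2439, P* = 43.5122.
At Q = 16: demand price = 104 − 2·16 = 72; supply price = 42 + 0.05·16 = 42.8.
ΔQ = 30.2439 − 16 = 14.2439; wedge = 72 − 42.8 = 29.2.
Welfare loss = ½ × 14.2439 × 29.2 = 207.96.

207.96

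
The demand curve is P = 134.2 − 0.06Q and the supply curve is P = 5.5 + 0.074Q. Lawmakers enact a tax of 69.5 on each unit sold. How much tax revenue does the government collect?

30704.48

Competitive equilibrium: 134.2 − 0.06Q = 5.5 + 0.074Q → Q* = 960.44776, P* = 76.57313.
With the tax, the buyer price exceeds the seller price by 69.5: (134.2 − 0.06Q) − (5.5 + 0.074Q) = 69.5 → Q' = 441.79104.
Tax revenue = 69.5 × 441.79104 = 30704.48.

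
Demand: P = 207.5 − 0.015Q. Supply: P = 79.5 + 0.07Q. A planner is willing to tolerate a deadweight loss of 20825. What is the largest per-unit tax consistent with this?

59.5

Competitive equilibrium: 207.5 − 0.015Q = 79.5 + 0.07Q → Q* = 1505.8824, P* = 184.9118.
A tax t gives ΔQ = t/0.085 and wedge t, so DWL = t²/0.17.
t²/0.17 = 20825 → t² = 3540.25 → t = 59.5.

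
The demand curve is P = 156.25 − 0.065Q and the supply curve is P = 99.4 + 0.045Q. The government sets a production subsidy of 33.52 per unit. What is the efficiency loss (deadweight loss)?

5107.23

Competitive equilibrium: 156.25 − 0.065Q = 99.4 + 0.045Q → Q* = 516.8182, P* = 122.6568.
The subsidy lowers effective supply by 33.52: P = 65.88 + 0.045Q.
New quantity: 156.25 − 0.065Q = 65.88 + 0.045Q → Q' = 821.5455.
Overproduction ΔQ = 821.5455 − 516.8182 = 304.7273; wedge = subsidy = 33.52.
Deadweight loss = ½ × 304.7273 × 33.52 = 5107.23.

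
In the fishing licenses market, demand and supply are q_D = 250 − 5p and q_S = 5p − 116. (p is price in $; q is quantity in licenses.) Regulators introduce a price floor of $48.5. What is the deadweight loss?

$708.05

In inverse form: demand p = 50 − 0.2q, supply p = 23.2 + 0.2q.
Competitive equilibrium: 50 − 0.2q = 23.2 + 0.2q → q* = 67, p* = 36.6.
At the floor p = 48.5, quantity demanded = (50 − 48.5)/0.2 = 7.5.
Sellers' marginal cost at q' = 7.5: 23.2 + 0.2·7.5 = 24.7.
Δq = 67 − 7.5 = 59.5; wedge = 48.5 − 24.7 = 23.8.
Deadweight loss = ½ × 59.5 × 23.8 = $708.05.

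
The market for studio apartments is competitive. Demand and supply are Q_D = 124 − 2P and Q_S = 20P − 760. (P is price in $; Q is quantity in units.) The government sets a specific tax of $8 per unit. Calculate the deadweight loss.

$58.18

In inverse form: demand P = 62 − 0.5Q, supply P = 38 + 0.05Q.
Competitive equilibrium: 62 − 0.5Q = 38 + 0.05Q → Q* = 43.6364, P* = 40.1818.
With the tax, the buyer price exceeds the seller price by 8: (62 − 0.5Q) − (38 + 0.05Q) = 8 → Q' = 29.0909.
ΔQ = 43.6364 − 29.0909 = 14.5455; the wedge equals the tax, 8.
DWL = ½ × 14.5455 × 8 = $58.18.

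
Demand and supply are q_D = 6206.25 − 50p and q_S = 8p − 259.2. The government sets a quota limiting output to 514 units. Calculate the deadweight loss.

In inverse form: demand p = 124.125 − 0.02q, supply p = 32.4 + 0.125q.
Competitive equilibrium: 124.125 − 0.02q = 32.4 + 0.125q → q* = 632.5862, p* = 111.4733.
At q = 514: demand price = 124.125 − 0.02·514 = 113.845; supply price = 32.4 + 0.125·514 = 96.65.
Δq = 632.5862 − 514 = 118.5862; wedge = 113.845 − 96.65 = 17.195.
Deadweight loss = ½ × 118.5862 × 17.195 = 1019.54.

1019.54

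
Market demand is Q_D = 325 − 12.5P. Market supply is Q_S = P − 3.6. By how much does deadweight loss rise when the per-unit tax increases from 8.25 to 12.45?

In inverse form: demand P = 26 − 0.08Q, supply P = 3.6 + Q.
Competitive equilibrium: 26 − 0.08Q = 3.6 + Q → Q* = 20.7407, P* = 24.3407.
For a per-unit tax t: ΔQ = t/1.08, so DWL = ½·t·(t/1.08) = t²/2.16.
At t = 8.25: DWL = 31.51. At t = 12.45: DWL = 71.76.
Increase = 71.76 − 31.51 = 40.25.

40.25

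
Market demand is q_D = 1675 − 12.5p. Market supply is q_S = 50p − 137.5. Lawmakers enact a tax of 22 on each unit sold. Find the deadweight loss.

2420

In inverse form: demand p = 134 − 0.08q, supply p = 2.75 + 0.02q.
Competitive equilibrium: 134 − 0.08q = 2.75 + 0.02q → q* = 1312.5, p* = 29.
With the tax, the buyer price exceeds the seller price by 22: (134 − 0.08q) − (2.75 + 0.02q) = 22 → q' = 1092.5.
Δq = 1312.5 − 1092.5 = 220; the wedge equals the tax, 22.
Welfare loss = ½ × 220 × 22 = 2420.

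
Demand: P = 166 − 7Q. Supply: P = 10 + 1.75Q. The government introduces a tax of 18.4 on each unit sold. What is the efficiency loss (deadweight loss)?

19.35

Competitive equilibrium: 166 − 7Q = 10 + 1.75Q → Q* = 17.8286, P* = 41.2.
With the tax, the buyer price exceeds the seller price by 18.4: (166 − 7Q) − (10 + 1.75Q) = 18.4 → Q' = 15.7257.
ΔQ = 17.8286 − 15.7257 = 2.1029; the wedge equals the tax, 18.4.
The triangle = ½ × 2.1029 × 18.4 = 19.35.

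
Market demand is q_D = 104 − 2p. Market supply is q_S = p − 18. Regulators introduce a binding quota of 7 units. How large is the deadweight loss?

184.08

In inverse form: demand p = 52 − 0.5q, supply p = 18 + q.
Competitive equilibrium: 52 − 0.5q = 18 + q → q* = 22.6667, p* = 40.6667.
At q = 7: demand price = 52 − 0.5·7 = 48.5; supply price = 18 + 1·7 = 25.
Δq = 22.6667 − 7 = 15.6667; wedge = 48.5 − 25 = 23.5.
The triangle = ½ × 15.6667 × 23.5 = 184.08.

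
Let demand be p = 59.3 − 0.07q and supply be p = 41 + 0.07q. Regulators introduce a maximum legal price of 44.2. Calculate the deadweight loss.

505.75

Competitive equilibrium: 59.3 − 0.07q = 41 + 0.07q → q* = 130.7143, p* = 50.15.
At the ceiling p = 44.2, quantity supplied = (44.2 − 41)/0.07 = 45.7143.
Willingness to pay at q' = 45.7143: 59.3 − 0.07·45.7143 = 56.1.
Δq = 130.7143 − 45.7143 = 85; wedge = 56.1 − 44.2 = 11.9.
Welfare loss = ½ × 85 × 11.9 = 505.75.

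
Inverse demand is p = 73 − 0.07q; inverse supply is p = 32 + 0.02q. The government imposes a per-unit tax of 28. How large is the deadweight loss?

4355.56

Competitive equilibrium: 73 − 0.07q = 32 + 0.02q → q* = 455.5556, p* = 41.1111.
With the tax, the buyer price exceeds the seller price by 28: (73 − 0.07q) − (32 + 0.02q) = 28 → q' = 144.4444.
Δq = 455.5556 − 144.4444 = 311.1112; the wedge equals the tax, 28.
Welfare loss = ½ × 311.1112 × 28 = 4355.56.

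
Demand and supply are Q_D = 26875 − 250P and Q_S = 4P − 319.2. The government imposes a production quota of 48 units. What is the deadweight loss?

In inverse form: demand P = 107.5 − 0.004Q, supply P = 79.8 + 0.25Q.
Competitive equilibrium: 107.5 − 0.004Q = 79.8 + 0.25Q → Q* = 109.0551, P* = 107.0638.
At Q = 48: demand price = 107.5 − 0.004·48 = 107.308; supply price = 79.8 + 0.25·48 = 91.8.
ΔQ = 109.0551 − 48 = 61.0551; wedge = 107.308 − 91.8 = 15.508.
Welfare loss = ½ × 61.0551 × 15.508 = 473.42.

473.42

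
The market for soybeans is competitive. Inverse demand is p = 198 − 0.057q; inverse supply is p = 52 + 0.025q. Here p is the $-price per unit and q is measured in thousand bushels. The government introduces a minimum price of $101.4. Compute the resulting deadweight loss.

$301.48 thousand

Competitive equilibrium: 198 − 0.057q = 52 + 0.025q → q* = 1780.4878, p* = 96.5122.
At the floor p = 101.4, quantity demanded = (198 − 101.4)/0.057 = 1694.7368.
Sellers' marginal cost at q' = 1694.7368: 52 + 0.025·1694.7368 = 94.3684.
Δq = 1780.4878 − 1694.7368 = 85.751; wedge = 101.4 − 94.3684 = 7.0316.
The triangle = ½ × 85.751 × 7.0316 = $301.48 thousand.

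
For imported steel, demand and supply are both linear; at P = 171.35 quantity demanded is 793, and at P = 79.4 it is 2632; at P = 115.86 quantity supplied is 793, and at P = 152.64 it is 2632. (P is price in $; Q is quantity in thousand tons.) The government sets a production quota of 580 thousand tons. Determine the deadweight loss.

Demand slope = (79.4 − 171.35)/(2632 − 793) = −0.05, so P = 211 − 0.05Q.
Supply slope = (152.64 − 115.86)/(2632 − 793) = 0.02, so P = 100 + 0.02Q.
Competitive equilibrium: 211 − 0.05Q = 100 + 0.02Q → Q* = 1585.7143, P* = 131.7143.
At Q = 580: demand price = 211 − 0.05·580 = 182; supply price = 100 + 0.02·580 = 111.6.
ΔQ = 1585.7143 − 580 = 1005.7143; wedge = 182 − 111.6 = 70.4.
Deadweight loss = ½ × 1005.7143 × 70.4 = $35401.14 thousand.

$35401.14 thousand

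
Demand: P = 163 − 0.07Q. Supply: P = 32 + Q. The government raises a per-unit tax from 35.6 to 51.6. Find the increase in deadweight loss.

651.96

Competitive equilibrium: 163 − 0.07Q = 32 + Q → Q* = 122.4299, P* = 154.4299.
For a per-unit tax t: ΔQ = t/1.07, so DWL = ½·t·(t/1.07) = t²/2.14.
At t = 35.6: DWL = 592.224. At t = 51.6: DWL = 1244.187.
Increase = 1244.187 − 592.224 = 651.96.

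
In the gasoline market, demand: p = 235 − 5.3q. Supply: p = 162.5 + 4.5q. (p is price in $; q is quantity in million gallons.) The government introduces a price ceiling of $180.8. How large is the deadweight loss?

$54.38 million

Competitive equilibrium: 235 − 5.3q = 162.5 + 4.5q → q* = 7.398, p* = 195.7908.
At the ceiling p = 180.8, quantity supplied = (180.8 − 162.5)/4.5 = 4.0667.
Willingness to pay at q' = 4.0667: 235 − 5.3·4.0667 = 213.4465.
Δq = 7.398 − 4.0667 = 3.3313; wedge = 213.4465 − 180.8 = 32.6465.
Welfare loss = ½ × 3.3313 × 32.6465 = $54.38 million.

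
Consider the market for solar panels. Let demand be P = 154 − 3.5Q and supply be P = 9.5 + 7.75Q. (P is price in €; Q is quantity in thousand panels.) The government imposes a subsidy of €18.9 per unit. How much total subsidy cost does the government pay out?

Competitive equilibrium: 154 − 3.5Q = 9.5 + 7.75Q → Q* = 12.84444, P* = 109.04444.
The subsidy lowers effective supply by 18.9: P = 7.75Q − 9.4.
New quantity: 154 − 3.5Q = 7.75Q − 9.4 → Q' = 14.52444.
Total subsidy cost = 18.9 × 14.52444 = €274.512 thousand.

€274.512 thousand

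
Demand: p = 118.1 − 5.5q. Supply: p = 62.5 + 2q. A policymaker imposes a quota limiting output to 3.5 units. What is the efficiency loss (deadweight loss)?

57.43

Competitive equilibrium: 118.1 − 5.5q = 62.5 + 2q → q* = 7.4133, p* = 77.3267.
At q = 3.5: demand price = 118.1 − 5.5·3.5 = 98.85; supply price = 62.5 + 2·3.5 = 69.5.
Δq = 7.4133 − 3.5 = 3.9133; wedge = 98.85 − 69.5 = 29.35.
DWL = ½ × 3.9133 × 29.35 = 57.43.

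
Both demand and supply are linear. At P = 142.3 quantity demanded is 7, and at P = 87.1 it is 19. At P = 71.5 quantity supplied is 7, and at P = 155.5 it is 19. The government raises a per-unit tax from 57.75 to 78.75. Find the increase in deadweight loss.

Demand slope = (87.1 − 142.3)/(19 − 7) = −4.6, so P = 174.5 − 4.6Q.
Supply slope = (155.5 − 71.5)/(19 − 7) = 7, so P = 22.5 + 7Q.
Competitive equilibrium: 174.5 − 4.6Q = 22.5 + 7Q → Q* = 13.1034, P* = 114.2241.
For a per-unit tax t: ΔQ = t/11.6, so DWL = ½·t·(t/11.6) = t²/23.2.
At t = 57.75: DWL = 143.753. At t = 78.75: DWL = 267.309.
Increase = 267.309 − 143.753 = 123.56.

123.56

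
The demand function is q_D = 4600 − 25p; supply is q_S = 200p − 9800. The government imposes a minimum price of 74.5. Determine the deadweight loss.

In inverse form: demand p = 184 − 0.04q, supply p = 49 + 0.005q.
Competitive equilibrium: 184 − 0.04q = 49 + 0.005q → q* = 3000, p* = 64.
At the floor p = 74.5, quantity demanded = (184 − 74.5)/0.04 = 2737.5.
Sellers' marginal cost at q' = 2737.5: 49 + 0.005·2737.5 = 62.6875.
Δq = 3000 − 2737.5 = 262.5; wedge = 74.5 − 62.6875 = 11.8125.
Welfare loss = ½ × 262.5 × 11.8125 = 1550.39.

1550.39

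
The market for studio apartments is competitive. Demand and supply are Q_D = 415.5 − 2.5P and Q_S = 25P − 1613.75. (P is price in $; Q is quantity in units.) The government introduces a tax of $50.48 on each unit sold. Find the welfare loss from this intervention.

In inverse form: demand P = 166.2 − 0.4Q, supply P = 64.55 + 0.04Q.
Competitive equilibrium: 166.2 − 0.4Q = 64.55 + 0.04Q → Q* = 231.02273, P* = 73.79091.
With the tax, the buyer price exceeds the seller price by 50.48: (166.2 − 0.4Q) − (64.55 + 0.04Q) = 50.48 → Q' = 116.29545.
ΔQ = 231.02273 − 116.29545 = 114.72728; the wedge equals the tax, 50.48.
Deadweight loss = ½ × 114.72728 × 50.48 = $2895.72.

$2895.72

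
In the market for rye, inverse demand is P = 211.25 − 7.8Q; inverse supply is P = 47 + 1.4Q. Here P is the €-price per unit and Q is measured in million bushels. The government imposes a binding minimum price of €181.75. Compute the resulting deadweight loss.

€910.80 million

Competitive equilibrium: 211.25 − 7.8Q = 47 + 1.4Q → Q* = 17.85326, P* = 71.99457.
At the floor P = 181.75, quantity demanded = (211.25 − 181.75)/7.8 = 3.78205.
Sellers' marginal cost at Q' = 3.78205: 47 + 1.4·3.78205 = 52.29487.
ΔQ = 17.85326 − 3.78205 = 14.07121; wedge = 181.75 − 52.29487 = 129.45513.
DWL = ½ × 14.07121 × 129.45513 = €910.80 million.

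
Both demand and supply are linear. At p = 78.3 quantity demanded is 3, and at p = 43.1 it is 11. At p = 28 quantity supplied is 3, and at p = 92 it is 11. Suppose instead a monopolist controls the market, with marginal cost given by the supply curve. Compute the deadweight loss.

21.18

Demand slope = (43.1 − 78.3)/(11 − 3) = −4.4, so p = 91.5 − 4.4q.
Supply slope = (92 − 28)/(11 − 3) = 8, so p = 4 + 8q.
Competitive equilibrium: 91.5 − 4.4q = 4 + 8q → q* = 7.0565, p* = 60.4516.
Marginal revenue: MR = 91.5 − 8.8q. Set MR = MC: 91.5 − 8.8q = 4 + 8q → q_m = 5.2083.
Price p_m = 91.5 − 4.4·5.2083 = 68.5835; MC(q_m) = 4 + 8·5.2083 = 45.6664.
Competitive q* = 7.0565, so Δq = 1.8482; wedge = 68.5835 − 45.6664 = 22.9171.
Welfare loss = ½ × 1.8482 × 22.9171 = 21.18.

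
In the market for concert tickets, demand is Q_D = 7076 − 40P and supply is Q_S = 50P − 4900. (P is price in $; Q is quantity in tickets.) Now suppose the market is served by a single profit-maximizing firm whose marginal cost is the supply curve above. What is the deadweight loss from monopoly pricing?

$8822.58

In inverse form: demand P = 176.9 − 0.025Q, supply P = 98 + 0.02Q.
Competitive equilibrium: 176.9 − 0.025Q = 98 + 0.02Q → Q* = 1753.33333, P* = 133.06667.
Marginal revenue: MR = 176.9 − 0.05Q. Set MR = MC: 176.9 − 0.05Q = 98 + 0.02Q → Q_m = 1127.14286.
Price P_m = 176.9 − 0.025·1127.14286 = 148.72143; MC(Q_m) = 98 + 0.02·1127.14286 = 120.54286.
Competitive Q* = 1753.33333, so ΔQ = 626.19047; wedge = 148.72143 − 120.54286 = 28.17857.
Deadweight loss = ½ × 626.19047 × 28.17857 = $8822.58.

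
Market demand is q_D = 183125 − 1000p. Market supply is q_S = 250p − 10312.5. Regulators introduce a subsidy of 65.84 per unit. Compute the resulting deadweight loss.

433490.56

In inverse form: demand p = 183.125 − 0.001q, supply p = 41.25 + 0.004q.
Competitive equilibrium: 183.125 − 0.001q = 41.25 + 0.004q → q* = 28375, p* = 154.75.
The subsidy lowers effective supply by 65.84: p = 0.004q − 24.59.
New quantity: 183.125 − 0.001q = 0.004q − 24.59 → q' = 41543.
Overproduction Δq = 41543 − 28375 = 13168; wedge = subsidy = 65.84.
DWL = ½ × 13168 × 65.84 = 433490.56.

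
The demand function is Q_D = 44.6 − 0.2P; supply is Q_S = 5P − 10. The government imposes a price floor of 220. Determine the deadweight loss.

In inverse form: demand P = 223 − 5Q, supply P = 2 + 0.2Q.
Competitive equilibrium: 223 − 5Q = 2 + 0.2Q → Q* = 42.5, P* = 10.5.
At the floor P = 220, quantity demanded = (223 − 220)/5 = 0.6.
Sellers' marginal cost at Q' = 0.6: 2 + 0.2·0.6 = 2.12.
ΔQ = 42.5 − 0.6 = 41.9; wedge = 220 − 2.12 = 217.88.
Welfare loss = ½ × 41.9 × 217.88 = 4564.586.

4564.586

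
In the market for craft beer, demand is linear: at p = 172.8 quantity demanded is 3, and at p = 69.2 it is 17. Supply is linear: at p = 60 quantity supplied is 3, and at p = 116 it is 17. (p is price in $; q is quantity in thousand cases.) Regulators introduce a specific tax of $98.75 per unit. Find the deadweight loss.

Demand slope = (69.2 − 172.8)/(17 − 3) = −7.4, so p = 195 − 7.4q.
Supply slope = (116 − 60)/(17 − 3) = 4, so p = 48 + 4q.
Competitive equilibrium: 195 − 7.4q = 48 + 4q → q* = 12.8947, p* = 99.5789.
With the tax, the buyer price exceeds the seller price by 98.75: (195 − 7.4q) − (48 + 4q) = 98.75 → q' = 4.2325.
Δq = 12.8947 − 4.2325 = 8.6622; the wedge equals the tax, 98.75.
Deadweight loss = ½ × 8.6622 × 98.75 = $427.70 thousand.

$427.70 thousand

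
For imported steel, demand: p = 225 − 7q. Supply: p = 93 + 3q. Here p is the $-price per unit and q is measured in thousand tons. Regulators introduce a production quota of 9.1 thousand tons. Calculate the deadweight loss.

Competitive equilibrium: 225 − 7q = 93 + 3q → q* = 13.2, p* = 132.6.
At q = 9.1: demand price = 225 − 7·9.1 = 161.3; supply price = 93 + 3·9.1 = 120.3.
Δq = 13.2 − 9.1 = 4.1; wedge = 161.3 − 120.3 = 41.
Welfare loss = ½ × 4.1 × 41 = $84.05 thousand.

$84.05 thousand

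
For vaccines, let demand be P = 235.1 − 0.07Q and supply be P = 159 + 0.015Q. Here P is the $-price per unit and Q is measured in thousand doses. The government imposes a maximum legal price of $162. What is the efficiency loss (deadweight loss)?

Competitive equilibrium: 235.1 − 0.07Q = 159 + 0.015Q → Q* = 895.2941, P* = 172.4294.
At the ceiling P = 162, quantity supplied = (162 − 159)/0.015 = 200.
Willingness to pay at Q' = 200: 235.1 − 0.07·200 = 221.1.
ΔQ = 895.2941 − 200 = 695.2941; wedge = 221.1 − 162 = 59.1.
The triangle = ½ × 695.2941 × 59.1 = $20545.94 thousand.

$20545.94 thousand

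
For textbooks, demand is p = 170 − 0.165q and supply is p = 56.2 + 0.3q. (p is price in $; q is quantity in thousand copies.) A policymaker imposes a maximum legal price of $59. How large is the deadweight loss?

$12883.32 thousand

Competitive equilibrium: 170 − 0.165q = 56.2 + 0.3q → q* = 244.73118, p* = 129.61935.
At the ceiling p = 59, quantity supplied = (59 − 56.2)/0.3 = 9.33333.
Willingness to pay at q' = 9.33333: 170 − 0.165·9.33333 = 168.46.
Δq = 244.73118 − 9.33333 = 235.39785; wedge = 168.46 − 59 = 109.46.
DWL = ½ × 235.39785 × 109.46 = $12883.32 thousand.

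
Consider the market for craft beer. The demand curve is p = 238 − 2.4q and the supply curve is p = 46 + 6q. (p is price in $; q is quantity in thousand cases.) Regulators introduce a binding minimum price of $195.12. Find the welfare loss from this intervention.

Competitive equilibrium: 238 − 2.4q = 46 + 6q → q* = 22.8571, p* = 183.1429.
At the floor p = 195.12, quantity demanded = (238 − 195.12)/2.4 = 17.8667.
Sellers' marginal cost at q' = 17.8667: 46 + 6·17.8667 = 153.2002.
Δq = 22.8571 − 17.8667 = 4.9904; wedge = 195.12 − 153.2002 = 41.9198.
DWL = ½ × 4.9904 × 41.9198 = $104.60 thousand.

$104.60 thousand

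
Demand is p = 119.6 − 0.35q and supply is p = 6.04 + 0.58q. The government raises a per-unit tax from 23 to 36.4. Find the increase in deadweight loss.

Competitive equilibrium: 119.6 − 0.35q = 6.04 + 0.58q → q* = 122.1075, p* = 76.8624.
For a per-unit tax t: Δq = t/0.93, so DWL = ½·t·(t/0.93) = t²/1.86.
At t = 23: DWL = 284.409. At t = 36.4: DWL = 712.344.
Increase = 712.344 − 284.409 = 427.94.

427.94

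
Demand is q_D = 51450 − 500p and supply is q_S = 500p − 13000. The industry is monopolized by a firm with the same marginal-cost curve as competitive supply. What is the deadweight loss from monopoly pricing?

In inverse form: demand p = 102.9 − 0.002q, supply p = 26 + 0.002q.
Competitive equilibrium: 102.9 − 0.002q = 26 + 0.002q → q* = 19225, p* = 64.45.
Marginal revenue: MR = 102.9 − 0.004q. Set MR = MC: 102.9 − 0.004q = 26 + 0.002q → q_m = 12816.666667.
Price p_m = 102.9 − 0.002·12816.666667 = 77.266667; MC(q_m) = 26 + 0.002·12816.666667 = 51.633333.
Competitive q* = 19225, so Δq = 6408.333333; wedge = 77.266667 − 51.633333 = 25.633334.
DWL = ½ × 6408.333333 × 25.633334 = 82133.47.

82133.47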